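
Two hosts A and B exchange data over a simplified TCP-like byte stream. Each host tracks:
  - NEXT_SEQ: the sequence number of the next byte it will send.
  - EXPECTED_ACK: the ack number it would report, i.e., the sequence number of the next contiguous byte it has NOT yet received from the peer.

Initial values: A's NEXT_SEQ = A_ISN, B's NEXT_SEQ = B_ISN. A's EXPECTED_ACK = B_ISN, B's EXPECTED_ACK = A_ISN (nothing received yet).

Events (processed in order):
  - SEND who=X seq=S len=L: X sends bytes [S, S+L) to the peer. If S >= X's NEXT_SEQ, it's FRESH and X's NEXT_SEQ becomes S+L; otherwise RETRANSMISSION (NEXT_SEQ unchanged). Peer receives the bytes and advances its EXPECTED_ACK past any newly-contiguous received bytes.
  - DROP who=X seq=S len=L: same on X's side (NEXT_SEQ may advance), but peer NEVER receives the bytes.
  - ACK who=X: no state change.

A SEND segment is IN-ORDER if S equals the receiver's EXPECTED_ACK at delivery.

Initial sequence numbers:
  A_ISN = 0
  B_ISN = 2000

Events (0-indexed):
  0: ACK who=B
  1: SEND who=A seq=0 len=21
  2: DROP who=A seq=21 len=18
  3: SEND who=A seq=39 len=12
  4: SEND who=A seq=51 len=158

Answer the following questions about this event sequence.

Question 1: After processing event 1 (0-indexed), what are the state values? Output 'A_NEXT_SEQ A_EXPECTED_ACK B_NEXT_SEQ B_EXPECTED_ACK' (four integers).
After event 0: A_seq=0 A_ack=2000 B_seq=2000 B_ack=0
After event 1: A_seq=21 A_ack=2000 B_seq=2000 B_ack=21

21 2000 2000 21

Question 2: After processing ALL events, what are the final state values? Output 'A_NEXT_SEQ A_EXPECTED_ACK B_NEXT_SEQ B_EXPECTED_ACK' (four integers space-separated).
Answer: 209 2000 2000 21

Derivation:
After event 0: A_seq=0 A_ack=2000 B_seq=2000 B_ack=0
After event 1: A_seq=21 A_ack=2000 B_seq=2000 B_ack=21
After event 2: A_seq=39 A_ack=2000 B_seq=2000 B_ack=21
After event 3: A_seq=51 A_ack=2000 B_seq=2000 B_ack=21
After event 4: A_seq=209 A_ack=2000 B_seq=2000 B_ack=21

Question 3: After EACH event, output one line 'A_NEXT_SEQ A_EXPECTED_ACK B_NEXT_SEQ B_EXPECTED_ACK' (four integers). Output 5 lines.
0 2000 2000 0
21 2000 2000 21
39 2000 2000 21
51 2000 2000 21
209 2000 2000 21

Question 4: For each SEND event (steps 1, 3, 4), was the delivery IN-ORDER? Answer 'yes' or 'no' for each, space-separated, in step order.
Step 1: SEND seq=0 -> in-order
Step 3: SEND seq=39 -> out-of-order
Step 4: SEND seq=51 -> out-of-order

Answer: yes no no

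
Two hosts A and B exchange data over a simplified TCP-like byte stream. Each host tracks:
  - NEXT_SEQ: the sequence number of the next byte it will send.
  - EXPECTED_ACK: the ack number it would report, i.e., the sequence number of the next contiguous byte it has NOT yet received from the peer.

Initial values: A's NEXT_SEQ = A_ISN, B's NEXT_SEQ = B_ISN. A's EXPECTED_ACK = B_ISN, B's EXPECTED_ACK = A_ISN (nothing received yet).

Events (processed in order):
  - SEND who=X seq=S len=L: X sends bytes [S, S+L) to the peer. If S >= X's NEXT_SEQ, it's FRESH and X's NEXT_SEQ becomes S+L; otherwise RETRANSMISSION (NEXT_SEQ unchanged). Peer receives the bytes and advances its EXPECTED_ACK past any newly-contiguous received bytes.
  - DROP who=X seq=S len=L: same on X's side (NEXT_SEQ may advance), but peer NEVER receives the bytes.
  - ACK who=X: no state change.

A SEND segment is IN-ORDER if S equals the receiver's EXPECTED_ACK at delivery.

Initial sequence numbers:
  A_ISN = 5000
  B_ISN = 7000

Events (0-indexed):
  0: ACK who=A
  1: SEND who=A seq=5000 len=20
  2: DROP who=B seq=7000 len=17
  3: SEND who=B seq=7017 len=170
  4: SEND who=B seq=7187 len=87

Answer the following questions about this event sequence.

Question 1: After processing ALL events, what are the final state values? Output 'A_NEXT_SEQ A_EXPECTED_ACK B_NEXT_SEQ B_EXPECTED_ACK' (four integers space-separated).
Answer: 5020 7000 7274 5020

Derivation:
After event 0: A_seq=5000 A_ack=7000 B_seq=7000 B_ack=5000
After event 1: A_seq=5020 A_ack=7000 B_seq=7000 B_ack=5020
After event 2: A_seq=5020 A_ack=7000 B_seq=7017 B_ack=5020
After event 3: A_seq=5020 A_ack=7000 B_seq=7187 B_ack=5020
After event 4: A_seq=5020 A_ack=7000 B_seq=7274 B_ack=5020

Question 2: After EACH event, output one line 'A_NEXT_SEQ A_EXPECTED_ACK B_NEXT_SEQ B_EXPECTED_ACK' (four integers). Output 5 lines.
5000 7000 7000 5000
5020 7000 7000 5020
5020 7000 7017 5020
5020 7000 7187 5020
5020 7000 7274 5020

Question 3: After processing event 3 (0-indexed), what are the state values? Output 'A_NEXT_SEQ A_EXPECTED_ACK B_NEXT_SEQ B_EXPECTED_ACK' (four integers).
After event 0: A_seq=5000 A_ack=7000 B_seq=7000 B_ack=5000
After event 1: A_seq=5020 A_ack=7000 B_seq=7000 B_ack=5020
After event 2: A_seq=5020 A_ack=7000 B_seq=7017 B_ack=5020
After event 3: A_seq=5020 A_ack=7000 B_seq=7187 B_ack=5020

5020 7000 7187 5020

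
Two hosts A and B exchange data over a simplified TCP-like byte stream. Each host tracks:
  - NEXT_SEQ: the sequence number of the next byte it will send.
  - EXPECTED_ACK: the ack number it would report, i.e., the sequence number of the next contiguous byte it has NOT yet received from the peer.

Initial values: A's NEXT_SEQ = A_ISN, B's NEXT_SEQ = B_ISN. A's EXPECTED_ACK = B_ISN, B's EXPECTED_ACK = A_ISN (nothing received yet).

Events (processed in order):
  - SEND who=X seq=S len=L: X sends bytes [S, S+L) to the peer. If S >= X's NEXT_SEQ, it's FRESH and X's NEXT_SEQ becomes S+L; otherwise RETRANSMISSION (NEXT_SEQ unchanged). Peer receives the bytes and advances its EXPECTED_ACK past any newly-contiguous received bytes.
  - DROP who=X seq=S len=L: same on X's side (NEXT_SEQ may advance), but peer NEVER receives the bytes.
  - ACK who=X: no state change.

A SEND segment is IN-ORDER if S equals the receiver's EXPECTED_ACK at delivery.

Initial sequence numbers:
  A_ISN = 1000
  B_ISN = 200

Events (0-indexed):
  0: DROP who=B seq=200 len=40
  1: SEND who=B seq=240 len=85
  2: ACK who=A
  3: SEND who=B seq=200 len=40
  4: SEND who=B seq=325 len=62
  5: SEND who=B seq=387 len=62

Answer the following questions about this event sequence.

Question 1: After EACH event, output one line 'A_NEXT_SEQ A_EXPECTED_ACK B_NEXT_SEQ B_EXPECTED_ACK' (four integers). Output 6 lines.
1000 200 240 1000
1000 200 325 1000
1000 200 325 1000
1000 325 325 1000
1000 387 387 1000
1000 449 449 1000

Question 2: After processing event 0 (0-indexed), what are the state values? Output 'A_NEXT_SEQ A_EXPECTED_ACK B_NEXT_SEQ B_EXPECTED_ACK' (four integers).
After event 0: A_seq=1000 A_ack=200 B_seq=240 B_ack=1000

1000 200 240 1000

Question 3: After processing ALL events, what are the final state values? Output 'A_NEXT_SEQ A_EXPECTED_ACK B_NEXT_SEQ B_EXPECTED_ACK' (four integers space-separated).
Answer: 1000 449 449 1000

Derivation:
After event 0: A_seq=1000 A_ack=200 B_seq=240 B_ack=1000
After event 1: A_seq=1000 A_ack=200 B_seq=325 B_ack=1000
After event 2: A_seq=1000 A_ack=200 B_seq=325 B_ack=1000
After event 3: A_seq=1000 A_ack=325 B_seq=325 B_ack=1000
After event 4: A_seq=1000 A_ack=387 B_seq=387 B_ack=1000
After event 5: A_seq=1000 A_ack=449 B_seq=449 B_ack=1000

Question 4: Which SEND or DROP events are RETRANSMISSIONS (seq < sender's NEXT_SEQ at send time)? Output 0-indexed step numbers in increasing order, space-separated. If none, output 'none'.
Answer: 3

Derivation:
Step 0: DROP seq=200 -> fresh
Step 1: SEND seq=240 -> fresh
Step 3: SEND seq=200 -> retransmit
Step 4: SEND seq=325 -> fresh
Step 5: SEND seq=387 -> fresh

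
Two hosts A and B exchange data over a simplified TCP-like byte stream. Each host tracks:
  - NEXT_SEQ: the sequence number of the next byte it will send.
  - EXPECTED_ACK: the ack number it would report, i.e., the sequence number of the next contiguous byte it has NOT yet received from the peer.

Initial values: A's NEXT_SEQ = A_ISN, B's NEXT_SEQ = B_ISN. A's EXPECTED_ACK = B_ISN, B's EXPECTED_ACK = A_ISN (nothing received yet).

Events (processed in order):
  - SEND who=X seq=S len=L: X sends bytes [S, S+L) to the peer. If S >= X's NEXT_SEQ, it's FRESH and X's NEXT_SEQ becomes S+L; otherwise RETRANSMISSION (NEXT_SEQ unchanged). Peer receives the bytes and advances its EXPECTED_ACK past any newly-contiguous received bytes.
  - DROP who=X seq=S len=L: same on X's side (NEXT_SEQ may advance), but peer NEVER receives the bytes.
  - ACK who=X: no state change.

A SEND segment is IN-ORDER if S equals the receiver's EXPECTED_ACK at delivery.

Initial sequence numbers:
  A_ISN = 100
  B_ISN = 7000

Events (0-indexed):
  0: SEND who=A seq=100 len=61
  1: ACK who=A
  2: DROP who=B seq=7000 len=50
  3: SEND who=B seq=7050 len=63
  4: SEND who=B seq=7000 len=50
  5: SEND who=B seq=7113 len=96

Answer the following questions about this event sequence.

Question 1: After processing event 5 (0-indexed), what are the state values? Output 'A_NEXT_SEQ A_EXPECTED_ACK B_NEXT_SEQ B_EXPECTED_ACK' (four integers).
After event 0: A_seq=161 A_ack=7000 B_seq=7000 B_ack=161
After event 1: A_seq=161 A_ack=7000 B_seq=7000 B_ack=161
After event 2: A_seq=161 A_ack=7000 B_seq=7050 B_ack=161
After event 3: A_seq=161 A_ack=7000 B_seq=7113 B_ack=161
After event 4: A_seq=161 A_ack=7113 B_seq=7113 B_ack=161
After event 5: A_seq=161 A_ack=7209 B_seq=7209 B_ack=161

161 7209 7209 161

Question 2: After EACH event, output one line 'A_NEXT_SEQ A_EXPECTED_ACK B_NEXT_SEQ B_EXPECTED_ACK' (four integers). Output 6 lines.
161 7000 7000 161
161 7000 7000 161
161 7000 7050 161
161 7000 7113 161
161 7113 7113 161
161 7209 7209 161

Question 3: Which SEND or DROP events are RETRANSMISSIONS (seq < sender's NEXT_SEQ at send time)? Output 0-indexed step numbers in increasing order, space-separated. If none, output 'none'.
Step 0: SEND seq=100 -> fresh
Step 2: DROP seq=7000 -> fresh
Step 3: SEND seq=7050 -> fresh
Step 4: SEND seq=7000 -> retransmit
Step 5: SEND seq=7113 -> fresh

Answer: 4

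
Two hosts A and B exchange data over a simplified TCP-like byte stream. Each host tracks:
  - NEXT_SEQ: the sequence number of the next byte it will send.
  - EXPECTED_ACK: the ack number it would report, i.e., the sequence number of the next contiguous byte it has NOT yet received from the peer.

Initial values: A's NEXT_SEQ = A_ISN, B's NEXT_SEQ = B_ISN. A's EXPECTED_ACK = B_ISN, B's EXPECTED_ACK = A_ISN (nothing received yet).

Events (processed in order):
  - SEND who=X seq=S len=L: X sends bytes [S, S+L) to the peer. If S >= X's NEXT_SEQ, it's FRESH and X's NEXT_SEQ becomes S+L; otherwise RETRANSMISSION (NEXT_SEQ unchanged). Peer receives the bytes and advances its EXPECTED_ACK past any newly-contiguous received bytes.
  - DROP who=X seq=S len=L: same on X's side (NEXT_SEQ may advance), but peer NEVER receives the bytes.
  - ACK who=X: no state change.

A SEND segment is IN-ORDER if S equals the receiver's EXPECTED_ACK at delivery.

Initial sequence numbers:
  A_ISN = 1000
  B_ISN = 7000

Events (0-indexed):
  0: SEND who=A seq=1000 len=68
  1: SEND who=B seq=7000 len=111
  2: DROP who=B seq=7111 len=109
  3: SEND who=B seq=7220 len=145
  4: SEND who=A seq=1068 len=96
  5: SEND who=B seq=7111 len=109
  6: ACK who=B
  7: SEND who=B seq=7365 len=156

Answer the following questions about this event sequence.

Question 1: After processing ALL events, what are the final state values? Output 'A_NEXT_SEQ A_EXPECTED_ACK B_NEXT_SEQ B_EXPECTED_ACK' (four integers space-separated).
Answer: 1164 7521 7521 1164

Derivation:
After event 0: A_seq=1068 A_ack=7000 B_seq=7000 B_ack=1068
After event 1: A_seq=1068 A_ack=7111 B_seq=7111 B_ack=1068
After event 2: A_seq=1068 A_ack=7111 B_seq=7220 B_ack=1068
After event 3: A_seq=1068 A_ack=7111 B_seq=7365 B_ack=1068
After event 4: A_seq=1164 A_ack=7111 B_seq=7365 B_ack=1164
After event 5: A_seq=1164 A_ack=7365 B_seq=7365 B_ack=1164
After event 6: A_seq=1164 A_ack=7365 B_seq=7365 B_ack=1164
After event 7: A_seq=1164 A_ack=7521 B_seq=7521 B_ack=1164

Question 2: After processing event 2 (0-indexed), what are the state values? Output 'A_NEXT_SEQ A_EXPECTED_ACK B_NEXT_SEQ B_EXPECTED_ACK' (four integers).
After event 0: A_seq=1068 A_ack=7000 B_seq=7000 B_ack=1068
After event 1: A_seq=1068 A_ack=7111 B_seq=7111 B_ack=1068
After event 2: A_seq=1068 A_ack=7111 B_seq=7220 B_ack=1068

1068 7111 7220 1068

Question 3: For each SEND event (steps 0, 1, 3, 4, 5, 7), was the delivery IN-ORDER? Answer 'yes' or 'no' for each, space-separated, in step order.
Answer: yes yes no yes yes yes

Derivation:
Step 0: SEND seq=1000 -> in-order
Step 1: SEND seq=7000 -> in-order
Step 3: SEND seq=7220 -> out-of-order
Step 4: SEND seq=1068 -> in-order
Step 5: SEND seq=7111 -> in-order
Step 7: SEND seq=7365 -> in-order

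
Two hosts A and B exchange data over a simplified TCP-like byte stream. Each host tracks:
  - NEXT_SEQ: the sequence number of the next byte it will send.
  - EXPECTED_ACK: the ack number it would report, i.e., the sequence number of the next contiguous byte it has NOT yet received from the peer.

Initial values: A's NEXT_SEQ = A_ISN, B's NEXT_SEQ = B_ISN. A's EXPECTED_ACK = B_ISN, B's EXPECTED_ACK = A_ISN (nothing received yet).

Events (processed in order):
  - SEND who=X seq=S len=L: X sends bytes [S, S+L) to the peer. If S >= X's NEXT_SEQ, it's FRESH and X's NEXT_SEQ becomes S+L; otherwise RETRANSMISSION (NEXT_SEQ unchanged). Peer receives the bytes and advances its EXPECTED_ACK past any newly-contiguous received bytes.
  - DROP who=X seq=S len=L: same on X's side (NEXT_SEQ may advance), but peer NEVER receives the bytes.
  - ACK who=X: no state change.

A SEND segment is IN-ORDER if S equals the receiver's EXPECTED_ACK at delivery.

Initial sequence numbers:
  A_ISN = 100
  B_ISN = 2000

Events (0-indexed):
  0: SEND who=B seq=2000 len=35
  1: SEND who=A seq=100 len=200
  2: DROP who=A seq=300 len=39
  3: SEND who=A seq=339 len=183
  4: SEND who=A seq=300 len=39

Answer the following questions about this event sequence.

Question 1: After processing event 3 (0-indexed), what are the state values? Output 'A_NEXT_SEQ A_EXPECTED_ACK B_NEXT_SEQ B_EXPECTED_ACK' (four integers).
After event 0: A_seq=100 A_ack=2035 B_seq=2035 B_ack=100
After event 1: A_seq=300 A_ack=2035 B_seq=2035 B_ack=300
After event 2: A_seq=339 A_ack=2035 B_seq=2035 B_ack=300
After event 3: A_seq=522 A_ack=2035 B_seq=2035 B_ack=300

522 2035 2035 300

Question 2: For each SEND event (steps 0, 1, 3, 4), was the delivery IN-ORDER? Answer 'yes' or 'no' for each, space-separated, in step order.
Step 0: SEND seq=2000 -> in-order
Step 1: SEND seq=100 -> in-order
Step 3: SEND seq=339 -> out-of-order
Step 4: SEND seq=300 -> in-order

Answer: yes yes no yes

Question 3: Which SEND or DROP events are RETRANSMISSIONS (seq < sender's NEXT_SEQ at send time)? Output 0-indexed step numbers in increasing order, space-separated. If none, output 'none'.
Step 0: SEND seq=2000 -> fresh
Step 1: SEND seq=100 -> fresh
Step 2: DROP seq=300 -> fresh
Step 3: SEND seq=339 -> fresh
Step 4: SEND seq=300 -> retransmit

Answer: 4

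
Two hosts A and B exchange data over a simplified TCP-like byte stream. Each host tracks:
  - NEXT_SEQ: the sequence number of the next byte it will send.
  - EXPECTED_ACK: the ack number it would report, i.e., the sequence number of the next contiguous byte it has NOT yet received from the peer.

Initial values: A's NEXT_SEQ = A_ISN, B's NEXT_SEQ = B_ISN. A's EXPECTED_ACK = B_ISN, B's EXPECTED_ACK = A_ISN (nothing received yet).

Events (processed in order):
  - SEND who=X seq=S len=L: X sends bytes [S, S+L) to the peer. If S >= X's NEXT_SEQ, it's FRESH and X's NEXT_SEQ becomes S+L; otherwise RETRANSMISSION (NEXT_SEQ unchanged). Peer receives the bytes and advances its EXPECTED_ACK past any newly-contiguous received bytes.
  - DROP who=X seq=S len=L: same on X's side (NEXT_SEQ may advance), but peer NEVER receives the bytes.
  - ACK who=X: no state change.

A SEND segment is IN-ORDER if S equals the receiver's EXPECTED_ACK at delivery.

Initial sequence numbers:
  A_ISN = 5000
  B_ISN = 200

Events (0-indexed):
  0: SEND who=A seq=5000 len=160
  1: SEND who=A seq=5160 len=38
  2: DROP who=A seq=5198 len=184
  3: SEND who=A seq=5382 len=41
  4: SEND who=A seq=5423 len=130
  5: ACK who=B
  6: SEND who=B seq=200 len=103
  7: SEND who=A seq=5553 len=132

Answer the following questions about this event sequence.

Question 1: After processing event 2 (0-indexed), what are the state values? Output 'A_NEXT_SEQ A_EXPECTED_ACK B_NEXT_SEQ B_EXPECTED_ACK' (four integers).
After event 0: A_seq=5160 A_ack=200 B_seq=200 B_ack=5160
After event 1: A_seq=5198 A_ack=200 B_seq=200 B_ack=5198
After event 2: A_seq=5382 A_ack=200 B_seq=200 B_ack=5198

5382 200 200 5198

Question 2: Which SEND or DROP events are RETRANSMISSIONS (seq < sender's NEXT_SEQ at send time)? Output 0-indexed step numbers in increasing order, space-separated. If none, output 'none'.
Step 0: SEND seq=5000 -> fresh
Step 1: SEND seq=5160 -> fresh
Step 2: DROP seq=5198 -> fresh
Step 3: SEND seq=5382 -> fresh
Step 4: SEND seq=5423 -> fresh
Step 6: SEND seq=200 -> fresh
Step 7: SEND seq=5553 -> fresh

Answer: none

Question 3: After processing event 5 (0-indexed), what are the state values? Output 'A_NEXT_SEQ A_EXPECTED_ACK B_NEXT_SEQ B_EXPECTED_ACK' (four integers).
After event 0: A_seq=5160 A_ack=200 B_seq=200 B_ack=5160
After event 1: A_seq=5198 A_ack=200 B_seq=200 B_ack=5198
After event 2: A_seq=5382 A_ack=200 B_seq=200 B_ack=5198
After event 3: A_seq=5423 A_ack=200 B_seq=200 B_ack=5198
After event 4: A_seq=5553 A_ack=200 B_seq=200 B_ack=5198
After event 5: A_seq=5553 A_ack=200 B_seq=200 B_ack=5198

5553 200 200 5198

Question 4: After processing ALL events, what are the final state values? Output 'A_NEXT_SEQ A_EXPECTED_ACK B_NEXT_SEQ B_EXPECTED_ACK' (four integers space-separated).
Answer: 5685 303 303 5198

Derivation:
After event 0: A_seq=5160 A_ack=200 B_seq=200 B_ack=5160
After event 1: A_seq=5198 A_ack=200 B_seq=200 B_ack=5198
After event 2: A_seq=5382 A_ack=200 B_seq=200 B_ack=5198
After event 3: A_seq=5423 A_ack=200 B_seq=200 B_ack=5198
After event 4: A_seq=5553 A_ack=200 B_seq=200 B_ack=5198
After event 5: A_seq=5553 A_ack=200 B_seq=200 B_ack=5198
After event 6: A_seq=5553 A_ack=303 B_seq=303 B_ack=5198
After event 7: A_seq=5685 A_ack=303 B_seq=303 B_ack=5198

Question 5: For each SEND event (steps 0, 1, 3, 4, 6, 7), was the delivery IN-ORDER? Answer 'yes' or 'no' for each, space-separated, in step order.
Step 0: SEND seq=5000 -> in-order
Step 1: SEND seq=5160 -> in-order
Step 3: SEND seq=5382 -> out-of-order
Step 4: SEND seq=5423 -> out-of-order
Step 6: SEND seq=200 -> in-order
Step 7: SEND seq=5553 -> out-of-order

Answer: yes yes no no yes no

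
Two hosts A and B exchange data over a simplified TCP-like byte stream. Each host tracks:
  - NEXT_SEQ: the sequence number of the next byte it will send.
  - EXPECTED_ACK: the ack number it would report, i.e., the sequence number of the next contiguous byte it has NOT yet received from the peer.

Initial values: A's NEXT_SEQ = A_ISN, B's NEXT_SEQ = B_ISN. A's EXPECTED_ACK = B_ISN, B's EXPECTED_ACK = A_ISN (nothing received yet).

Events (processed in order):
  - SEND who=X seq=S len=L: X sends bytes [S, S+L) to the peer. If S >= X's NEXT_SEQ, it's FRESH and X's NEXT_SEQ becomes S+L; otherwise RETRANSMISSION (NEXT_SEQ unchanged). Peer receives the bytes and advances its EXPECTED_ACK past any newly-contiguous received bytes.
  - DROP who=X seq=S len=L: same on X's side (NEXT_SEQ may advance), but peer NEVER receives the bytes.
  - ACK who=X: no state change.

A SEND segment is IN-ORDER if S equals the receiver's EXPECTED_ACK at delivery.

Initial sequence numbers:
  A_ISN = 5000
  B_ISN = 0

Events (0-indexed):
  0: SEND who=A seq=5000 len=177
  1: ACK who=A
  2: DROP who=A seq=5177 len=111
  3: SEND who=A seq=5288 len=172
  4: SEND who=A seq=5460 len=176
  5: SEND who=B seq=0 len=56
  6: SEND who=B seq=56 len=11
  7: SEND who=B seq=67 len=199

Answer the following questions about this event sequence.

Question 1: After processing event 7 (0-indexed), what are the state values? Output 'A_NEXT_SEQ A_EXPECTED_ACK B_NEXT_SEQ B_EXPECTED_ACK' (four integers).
After event 0: A_seq=5177 A_ack=0 B_seq=0 B_ack=5177
After event 1: A_seq=5177 A_ack=0 B_seq=0 B_ack=5177
After event 2: A_seq=5288 A_ack=0 B_seq=0 B_ack=5177
After event 3: A_seq=5460 A_ack=0 B_seq=0 B_ack=5177
After event 4: A_seq=5636 A_ack=0 B_seq=0 B_ack=5177
After event 5: A_seq=5636 A_ack=56 B_seq=56 B_ack=5177
After event 6: A_seq=5636 A_ack=67 B_seq=67 B_ack=5177
After event 7: A_seq=5636 A_ack=266 B_seq=266 B_ack=5177

5636 266 266 5177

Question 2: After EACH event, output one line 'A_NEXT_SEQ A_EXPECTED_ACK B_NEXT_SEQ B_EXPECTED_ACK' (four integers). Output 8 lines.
5177 0 0 5177
5177 0 0 5177
5288 0 0 5177
5460 0 0 5177
5636 0 0 5177
5636 56 56 5177
5636 67 67 5177
5636 266 266 5177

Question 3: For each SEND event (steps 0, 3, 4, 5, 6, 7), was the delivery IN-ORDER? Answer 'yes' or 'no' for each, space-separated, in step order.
Answer: yes no no yes yes yes

Derivation:
Step 0: SEND seq=5000 -> in-order
Step 3: SEND seq=5288 -> out-of-order
Step 4: SEND seq=5460 -> out-of-order
Step 5: SEND seq=0 -> in-order
Step 6: SEND seq=56 -> in-order
Step 7: SEND seq=67 -> in-order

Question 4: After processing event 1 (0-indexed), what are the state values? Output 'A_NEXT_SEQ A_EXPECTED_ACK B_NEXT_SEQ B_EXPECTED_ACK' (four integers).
After event 0: A_seq=5177 A_ack=0 B_seq=0 B_ack=5177
After event 1: A_seq=5177 A_ack=0 B_seq=0 B_ack=5177

5177 0 0 5177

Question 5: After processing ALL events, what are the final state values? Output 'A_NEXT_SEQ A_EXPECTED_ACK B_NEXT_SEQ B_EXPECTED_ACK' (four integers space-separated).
Answer: 5636 266 266 5177

Derivation:
After event 0: A_seq=5177 A_ack=0 B_seq=0 B_ack=5177
After event 1: A_seq=5177 A_ack=0 B_seq=0 B_ack=5177
After event 2: A_seq=5288 A_ack=0 B_seq=0 B_ack=5177
After event 3: A_seq=5460 A_ack=0 B_seq=0 B_ack=5177
After event 4: A_seq=5636 A_ack=0 B_seq=0 B_ack=5177
After event 5: A_seq=5636 A_ack=56 B_seq=56 B_ack=5177
After event 6: A_seq=5636 A_ack=67 B_seq=67 B_ack=5177
After event 7: A_seq=5636 A_ack=266 B_seq=266 B_ack=5177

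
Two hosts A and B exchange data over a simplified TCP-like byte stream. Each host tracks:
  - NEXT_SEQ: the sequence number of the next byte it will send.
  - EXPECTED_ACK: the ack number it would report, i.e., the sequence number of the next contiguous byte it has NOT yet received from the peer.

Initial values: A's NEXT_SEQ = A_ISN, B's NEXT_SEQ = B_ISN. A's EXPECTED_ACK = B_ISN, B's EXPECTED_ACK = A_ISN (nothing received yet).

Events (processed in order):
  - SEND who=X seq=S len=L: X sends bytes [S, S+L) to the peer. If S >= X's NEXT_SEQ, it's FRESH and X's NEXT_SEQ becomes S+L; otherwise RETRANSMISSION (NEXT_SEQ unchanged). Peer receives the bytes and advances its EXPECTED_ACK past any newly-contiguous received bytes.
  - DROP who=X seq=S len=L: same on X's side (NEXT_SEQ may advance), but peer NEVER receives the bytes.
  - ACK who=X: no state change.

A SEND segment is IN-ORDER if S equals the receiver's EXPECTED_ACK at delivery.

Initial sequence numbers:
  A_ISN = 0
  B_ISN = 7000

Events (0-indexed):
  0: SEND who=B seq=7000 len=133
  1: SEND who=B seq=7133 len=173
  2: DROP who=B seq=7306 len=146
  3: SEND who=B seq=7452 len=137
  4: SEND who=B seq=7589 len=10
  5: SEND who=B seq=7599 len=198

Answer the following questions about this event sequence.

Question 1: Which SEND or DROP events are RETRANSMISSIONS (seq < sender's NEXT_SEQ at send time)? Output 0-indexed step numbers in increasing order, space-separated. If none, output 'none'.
Answer: none

Derivation:
Step 0: SEND seq=7000 -> fresh
Step 1: SEND seq=7133 -> fresh
Step 2: DROP seq=7306 -> fresh
Step 3: SEND seq=7452 -> fresh
Step 4: SEND seq=7589 -> fresh
Step 5: SEND seq=7599 -> fresh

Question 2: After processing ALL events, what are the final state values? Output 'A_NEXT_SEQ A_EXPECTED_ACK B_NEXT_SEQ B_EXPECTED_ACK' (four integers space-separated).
After event 0: A_seq=0 A_ack=7133 B_seq=7133 B_ack=0
After event 1: A_seq=0 A_ack=7306 B_seq=7306 B_ack=0
After event 2: A_seq=0 A_ack=7306 B_seq=7452 B_ack=0
After event 3: A_seq=0 A_ack=7306 B_seq=7589 B_ack=0
After event 4: A_seq=0 A_ack=7306 B_seq=7599 B_ack=0
After event 5: A_seq=0 A_ack=7306 B_seq=7797 B_ack=0

Answer: 0 7306 7797 0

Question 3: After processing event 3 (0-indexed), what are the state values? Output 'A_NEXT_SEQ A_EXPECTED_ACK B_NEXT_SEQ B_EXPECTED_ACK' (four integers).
After event 0: A_seq=0 A_ack=7133 B_seq=7133 B_ack=0
After event 1: A_seq=0 A_ack=7306 B_seq=7306 B_ack=0
After event 2: A_seq=0 A_ack=7306 B_seq=7452 B_ack=0
After event 3: A_seq=0 A_ack=7306 B_seq=7589 B_ack=0

0 7306 7589 0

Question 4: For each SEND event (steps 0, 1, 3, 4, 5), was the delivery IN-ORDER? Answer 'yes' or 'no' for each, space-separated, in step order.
Step 0: SEND seq=7000 -> in-order
Step 1: SEND seq=7133 -> in-order
Step 3: SEND seq=7452 -> out-of-order
Step 4: SEND seq=7589 -> out-of-order
Step 5: SEND seq=7599 -> out-of-order

Answer: yes yes no no no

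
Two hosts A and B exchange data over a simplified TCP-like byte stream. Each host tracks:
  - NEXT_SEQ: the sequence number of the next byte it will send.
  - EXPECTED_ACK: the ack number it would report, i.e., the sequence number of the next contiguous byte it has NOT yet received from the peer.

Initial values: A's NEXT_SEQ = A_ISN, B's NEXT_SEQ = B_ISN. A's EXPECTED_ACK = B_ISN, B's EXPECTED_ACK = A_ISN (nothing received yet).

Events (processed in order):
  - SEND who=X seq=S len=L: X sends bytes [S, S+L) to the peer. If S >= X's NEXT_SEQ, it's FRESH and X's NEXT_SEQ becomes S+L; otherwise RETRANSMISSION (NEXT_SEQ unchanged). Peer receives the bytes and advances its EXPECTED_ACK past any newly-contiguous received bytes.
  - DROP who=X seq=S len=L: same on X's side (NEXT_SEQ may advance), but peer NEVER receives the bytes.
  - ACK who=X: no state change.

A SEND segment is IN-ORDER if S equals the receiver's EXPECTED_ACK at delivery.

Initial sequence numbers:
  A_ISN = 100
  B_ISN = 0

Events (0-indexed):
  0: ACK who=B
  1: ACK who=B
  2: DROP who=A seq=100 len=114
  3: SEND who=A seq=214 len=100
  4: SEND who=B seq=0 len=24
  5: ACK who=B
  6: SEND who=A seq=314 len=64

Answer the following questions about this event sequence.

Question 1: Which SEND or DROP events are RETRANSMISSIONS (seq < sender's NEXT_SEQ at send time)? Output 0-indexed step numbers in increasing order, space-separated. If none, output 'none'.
Answer: none

Derivation:
Step 2: DROP seq=100 -> fresh
Step 3: SEND seq=214 -> fresh
Step 4: SEND seq=0 -> fresh
Step 6: SEND seq=314 -> fresh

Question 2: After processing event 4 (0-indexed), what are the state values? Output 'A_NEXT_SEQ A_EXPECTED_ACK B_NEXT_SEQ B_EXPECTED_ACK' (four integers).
After event 0: A_seq=100 A_ack=0 B_seq=0 B_ack=100
After event 1: A_seq=100 A_ack=0 B_seq=0 B_ack=100
After event 2: A_seq=214 A_ack=0 B_seq=0 B_ack=100
After event 3: A_seq=314 A_ack=0 B_seq=0 B_ack=100
After event 4: A_seq=314 A_ack=24 B_seq=24 B_ack=100

314 24 24 100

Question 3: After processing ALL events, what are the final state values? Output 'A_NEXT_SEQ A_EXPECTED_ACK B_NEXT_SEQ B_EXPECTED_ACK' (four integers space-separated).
Answer: 378 24 24 100

Derivation:
After event 0: A_seq=100 A_ack=0 B_seq=0 B_ack=100
After event 1: A_seq=100 A_ack=0 B_seq=0 B_ack=100
After event 2: A_seq=214 A_ack=0 B_seq=0 B_ack=100
After event 3: A_seq=314 A_ack=0 B_seq=0 B_ack=100
After event 4: A_seq=314 A_ack=24 B_seq=24 B_ack=100
After event 5: A_seq=314 A_ack=24 B_seq=24 B_ack=100
After event 6: A_seq=378 A_ack=24 B_seq=24 B_ack=100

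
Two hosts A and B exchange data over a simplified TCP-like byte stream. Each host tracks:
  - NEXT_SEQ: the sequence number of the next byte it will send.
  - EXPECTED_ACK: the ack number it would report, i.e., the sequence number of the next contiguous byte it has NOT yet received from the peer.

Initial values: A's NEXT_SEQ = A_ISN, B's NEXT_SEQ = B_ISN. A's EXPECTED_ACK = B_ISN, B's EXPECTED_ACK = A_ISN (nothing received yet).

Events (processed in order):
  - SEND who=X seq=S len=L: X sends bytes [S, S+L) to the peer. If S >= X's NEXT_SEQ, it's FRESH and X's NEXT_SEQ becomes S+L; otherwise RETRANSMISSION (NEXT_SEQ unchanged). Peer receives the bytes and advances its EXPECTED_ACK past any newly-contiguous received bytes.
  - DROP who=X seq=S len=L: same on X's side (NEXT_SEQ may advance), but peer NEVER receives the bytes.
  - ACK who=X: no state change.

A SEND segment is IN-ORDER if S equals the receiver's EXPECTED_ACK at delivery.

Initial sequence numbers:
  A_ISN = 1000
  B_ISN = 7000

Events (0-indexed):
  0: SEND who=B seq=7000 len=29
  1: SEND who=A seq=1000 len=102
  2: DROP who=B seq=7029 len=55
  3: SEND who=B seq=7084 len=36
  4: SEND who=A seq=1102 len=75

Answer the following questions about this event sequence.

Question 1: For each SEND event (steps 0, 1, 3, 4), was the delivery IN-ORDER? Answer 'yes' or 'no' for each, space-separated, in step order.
Answer: yes yes no yes

Derivation:
Step 0: SEND seq=7000 -> in-order
Step 1: SEND seq=1000 -> in-order
Step 3: SEND seq=7084 -> out-of-order
Step 4: SEND seq=1102 -> in-order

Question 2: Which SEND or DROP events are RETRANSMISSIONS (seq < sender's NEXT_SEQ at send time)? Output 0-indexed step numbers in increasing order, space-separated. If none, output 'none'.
Step 0: SEND seq=7000 -> fresh
Step 1: SEND seq=1000 -> fresh
Step 2: DROP seq=7029 -> fresh
Step 3: SEND seq=7084 -> fresh
Step 4: SEND seq=1102 -> fresh

Answer: none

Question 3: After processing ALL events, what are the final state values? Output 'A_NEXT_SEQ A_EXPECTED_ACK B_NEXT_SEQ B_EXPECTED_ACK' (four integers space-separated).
Answer: 1177 7029 7120 1177

Derivation:
After event 0: A_seq=1000 A_ack=7029 B_seq=7029 B_ack=1000
After event 1: A_seq=1102 A_ack=7029 B_seq=7029 B_ack=1102
After event 2: A_seq=1102 A_ack=7029 B_seq=7084 B_ack=1102
After event 3: A_seq=1102 A_ack=7029 B_seq=7120 B_ack=1102
After event 4: A_seq=1177 A_ack=7029 B_seq=7120 B_ack=1177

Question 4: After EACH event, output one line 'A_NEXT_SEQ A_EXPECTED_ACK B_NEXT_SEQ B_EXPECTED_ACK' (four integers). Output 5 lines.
1000 7029 7029 1000
1102 7029 7029 1102
1102 7029 7084 1102
1102 7029 7120 1102
1177 7029 7120 1177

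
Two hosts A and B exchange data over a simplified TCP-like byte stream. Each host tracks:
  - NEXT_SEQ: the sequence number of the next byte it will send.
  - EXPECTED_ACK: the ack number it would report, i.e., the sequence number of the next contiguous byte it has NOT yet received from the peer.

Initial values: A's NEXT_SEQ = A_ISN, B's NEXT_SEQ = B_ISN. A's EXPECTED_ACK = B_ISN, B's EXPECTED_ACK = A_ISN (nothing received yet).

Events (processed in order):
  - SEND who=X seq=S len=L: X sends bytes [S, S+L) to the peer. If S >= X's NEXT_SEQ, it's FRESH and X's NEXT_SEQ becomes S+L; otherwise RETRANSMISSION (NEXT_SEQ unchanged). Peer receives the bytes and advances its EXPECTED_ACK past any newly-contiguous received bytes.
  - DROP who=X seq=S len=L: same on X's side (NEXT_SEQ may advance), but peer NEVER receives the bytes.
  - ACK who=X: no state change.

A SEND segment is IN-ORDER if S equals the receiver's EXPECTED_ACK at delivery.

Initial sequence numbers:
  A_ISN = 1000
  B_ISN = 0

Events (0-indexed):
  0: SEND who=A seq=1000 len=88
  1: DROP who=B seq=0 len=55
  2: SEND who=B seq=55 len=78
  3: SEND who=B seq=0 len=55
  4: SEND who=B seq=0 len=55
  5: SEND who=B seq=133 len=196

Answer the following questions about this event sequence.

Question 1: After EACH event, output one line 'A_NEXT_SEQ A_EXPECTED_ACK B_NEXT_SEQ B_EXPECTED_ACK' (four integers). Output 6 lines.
1088 0 0 1088
1088 0 55 1088
1088 0 133 1088
1088 133 133 1088
1088 133 133 1088
1088 329 329 1088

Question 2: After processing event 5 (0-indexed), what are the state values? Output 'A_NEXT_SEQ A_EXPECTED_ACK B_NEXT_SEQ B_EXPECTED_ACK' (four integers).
After event 0: A_seq=1088 A_ack=0 B_seq=0 B_ack=1088
After event 1: A_seq=1088 A_ack=0 B_seq=55 B_ack=1088
After event 2: A_seq=1088 A_ack=0 B_seq=133 B_ack=1088
After event 3: A_seq=1088 A_ack=133 B_seq=133 B_ack=1088
After event 4: A_seq=1088 A_ack=133 B_seq=133 B_ack=1088
After event 5: A_seq=1088 A_ack=329 B_seq=329 B_ack=1088

1088 329 329 1088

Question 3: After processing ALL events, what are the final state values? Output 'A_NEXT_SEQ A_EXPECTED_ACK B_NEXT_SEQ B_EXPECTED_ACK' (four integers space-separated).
Answer: 1088 329 329 1088

Derivation:
After event 0: A_seq=1088 A_ack=0 B_seq=0 B_ack=1088
After event 1: A_seq=1088 A_ack=0 B_seq=55 B_ack=1088
After event 2: A_seq=1088 A_ack=0 B_seq=133 B_ack=1088
After event 3: A_seq=1088 A_ack=133 B_seq=133 B_ack=1088
After event 4: A_seq=1088 A_ack=133 B_seq=133 B_ack=1088
After event 5: A_seq=1088 A_ack=329 B_seq=329 B_ack=1088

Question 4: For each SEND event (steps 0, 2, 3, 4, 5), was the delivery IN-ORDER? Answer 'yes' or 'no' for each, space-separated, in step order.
Answer: yes no yes no yes

Derivation:
Step 0: SEND seq=1000 -> in-order
Step 2: SEND seq=55 -> out-of-order
Step 3: SEND seq=0 -> in-order
Step 4: SEND seq=0 -> out-of-order
Step 5: SEND seq=133 -> in-order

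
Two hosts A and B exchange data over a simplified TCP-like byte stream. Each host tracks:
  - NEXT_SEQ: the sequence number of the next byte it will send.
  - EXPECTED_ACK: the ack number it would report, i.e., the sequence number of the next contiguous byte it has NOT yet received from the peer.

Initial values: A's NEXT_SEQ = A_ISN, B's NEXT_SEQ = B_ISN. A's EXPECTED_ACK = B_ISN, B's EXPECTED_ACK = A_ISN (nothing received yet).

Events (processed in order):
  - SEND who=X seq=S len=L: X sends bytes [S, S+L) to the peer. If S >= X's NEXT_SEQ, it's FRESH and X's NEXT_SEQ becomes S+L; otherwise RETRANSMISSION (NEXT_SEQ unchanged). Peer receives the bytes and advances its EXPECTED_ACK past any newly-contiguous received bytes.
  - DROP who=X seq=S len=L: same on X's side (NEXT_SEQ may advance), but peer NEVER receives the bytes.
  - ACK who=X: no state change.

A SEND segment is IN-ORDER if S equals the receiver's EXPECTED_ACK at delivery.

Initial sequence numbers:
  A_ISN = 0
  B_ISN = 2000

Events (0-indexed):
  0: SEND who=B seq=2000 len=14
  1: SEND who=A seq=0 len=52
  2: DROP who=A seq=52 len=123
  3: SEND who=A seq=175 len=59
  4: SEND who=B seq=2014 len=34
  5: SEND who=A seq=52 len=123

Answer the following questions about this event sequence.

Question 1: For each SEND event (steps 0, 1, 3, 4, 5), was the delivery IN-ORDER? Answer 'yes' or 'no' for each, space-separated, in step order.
Answer: yes yes no yes yes

Derivation:
Step 0: SEND seq=2000 -> in-order
Step 1: SEND seq=0 -> in-order
Step 3: SEND seq=175 -> out-of-order
Step 4: SEND seq=2014 -> in-order
Step 5: SEND seq=52 -> in-order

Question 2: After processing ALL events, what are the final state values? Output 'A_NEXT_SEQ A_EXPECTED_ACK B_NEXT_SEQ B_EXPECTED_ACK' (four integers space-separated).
Answer: 234 2048 2048 234

Derivation:
After event 0: A_seq=0 A_ack=2014 B_seq=2014 B_ack=0
After event 1: A_seq=52 A_ack=2014 B_seq=2014 B_ack=52
After event 2: A_seq=175 A_ack=2014 B_seq=2014 B_ack=52
After event 3: A_seq=234 A_ack=2014 B_seq=2014 B_ack=52
After event 4: A_seq=234 A_ack=2048 B_seq=2048 B_ack=52
After event 5: A_seq=234 A_ack=2048 B_seq=2048 B_ack=234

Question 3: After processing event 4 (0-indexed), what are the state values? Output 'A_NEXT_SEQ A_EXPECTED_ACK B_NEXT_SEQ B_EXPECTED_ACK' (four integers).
After event 0: A_seq=0 A_ack=2014 B_seq=2014 B_ack=0
After event 1: A_seq=52 A_ack=2014 B_seq=2014 B_ack=52
After event 2: A_seq=175 A_ack=2014 B_seq=2014 B_ack=52
After event 3: A_seq=234 A_ack=2014 B_seq=2014 B_ack=52
After event 4: A_seq=234 A_ack=2048 B_seq=2048 B_ack=52

234 2048 2048 52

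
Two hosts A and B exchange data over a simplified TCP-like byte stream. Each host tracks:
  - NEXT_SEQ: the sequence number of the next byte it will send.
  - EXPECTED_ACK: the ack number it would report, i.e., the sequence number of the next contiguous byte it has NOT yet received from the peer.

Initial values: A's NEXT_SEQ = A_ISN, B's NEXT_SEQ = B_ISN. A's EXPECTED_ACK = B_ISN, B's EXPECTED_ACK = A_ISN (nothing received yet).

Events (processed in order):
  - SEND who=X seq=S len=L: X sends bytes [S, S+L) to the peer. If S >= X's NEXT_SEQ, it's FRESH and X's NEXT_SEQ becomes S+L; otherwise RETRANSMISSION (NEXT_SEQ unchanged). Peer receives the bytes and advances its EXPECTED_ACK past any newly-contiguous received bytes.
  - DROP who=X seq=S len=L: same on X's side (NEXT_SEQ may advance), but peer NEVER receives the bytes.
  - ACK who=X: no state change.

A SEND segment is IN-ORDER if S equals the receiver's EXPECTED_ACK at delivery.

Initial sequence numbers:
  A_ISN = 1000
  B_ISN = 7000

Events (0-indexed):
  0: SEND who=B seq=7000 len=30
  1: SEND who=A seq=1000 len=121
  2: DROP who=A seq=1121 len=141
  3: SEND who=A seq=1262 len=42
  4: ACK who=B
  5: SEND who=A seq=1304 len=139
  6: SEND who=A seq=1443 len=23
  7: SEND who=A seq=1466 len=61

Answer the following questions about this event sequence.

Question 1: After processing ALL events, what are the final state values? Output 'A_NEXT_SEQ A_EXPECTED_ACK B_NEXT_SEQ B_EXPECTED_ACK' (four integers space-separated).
After event 0: A_seq=1000 A_ack=7030 B_seq=7030 B_ack=1000
After event 1: A_seq=1121 A_ack=7030 B_seq=7030 B_ack=1121
After event 2: A_seq=1262 A_ack=7030 B_seq=7030 B_ack=1121
After event 3: A_seq=1304 A_ack=7030 B_seq=7030 B_ack=1121
After event 4: A_seq=1304 A_ack=7030 B_seq=7030 B_ack=1121
After event 5: A_seq=1443 A_ack=7030 B_seq=7030 B_ack=1121
After event 6: A_seq=1466 A_ack=7030 B_seq=7030 B_ack=1121
After event 7: A_seq=1527 A_ack=7030 B_seq=7030 B_ack=1121

Answer: 1527 7030 7030 1121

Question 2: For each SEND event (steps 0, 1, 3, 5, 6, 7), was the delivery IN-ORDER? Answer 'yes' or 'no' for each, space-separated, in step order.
Answer: yes yes no no no no

Derivation:
Step 0: SEND seq=7000 -> in-order
Step 1: SEND seq=1000 -> in-order
Step 3: SEND seq=1262 -> out-of-order
Step 5: SEND seq=1304 -> out-of-order
Step 6: SEND seq=1443 -> out-of-order
Step 7: SEND seq=1466 -> out-of-order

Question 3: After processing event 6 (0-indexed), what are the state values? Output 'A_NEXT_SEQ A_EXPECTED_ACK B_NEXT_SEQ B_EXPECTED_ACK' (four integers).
After event 0: A_seq=1000 A_ack=7030 B_seq=7030 B_ack=1000
After event 1: A_seq=1121 A_ack=7030 B_seq=7030 B_ack=1121
After event 2: A_seq=1262 A_ack=7030 B_seq=7030 B_ack=1121
After event 3: A_seq=1304 A_ack=7030 B_seq=7030 B_ack=1121
After event 4: A_seq=1304 A_ack=7030 B_seq=7030 B_ack=1121
After event 5: A_seq=1443 A_ack=7030 B_seq=7030 B_ack=1121
After event 6: A_seq=1466 A_ack=7030 B_seq=7030 B_ack=1121

1466 7030 7030 1121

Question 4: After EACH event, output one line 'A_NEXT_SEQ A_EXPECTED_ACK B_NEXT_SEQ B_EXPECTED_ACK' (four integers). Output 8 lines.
1000 7030 7030 1000
1121 7030 7030 1121
1262 7030 7030 1121
1304 7030 7030 1121
1304 7030 7030 1121
1443 7030 7030 1121
1466 7030 7030 1121
1527 7030 7030 1121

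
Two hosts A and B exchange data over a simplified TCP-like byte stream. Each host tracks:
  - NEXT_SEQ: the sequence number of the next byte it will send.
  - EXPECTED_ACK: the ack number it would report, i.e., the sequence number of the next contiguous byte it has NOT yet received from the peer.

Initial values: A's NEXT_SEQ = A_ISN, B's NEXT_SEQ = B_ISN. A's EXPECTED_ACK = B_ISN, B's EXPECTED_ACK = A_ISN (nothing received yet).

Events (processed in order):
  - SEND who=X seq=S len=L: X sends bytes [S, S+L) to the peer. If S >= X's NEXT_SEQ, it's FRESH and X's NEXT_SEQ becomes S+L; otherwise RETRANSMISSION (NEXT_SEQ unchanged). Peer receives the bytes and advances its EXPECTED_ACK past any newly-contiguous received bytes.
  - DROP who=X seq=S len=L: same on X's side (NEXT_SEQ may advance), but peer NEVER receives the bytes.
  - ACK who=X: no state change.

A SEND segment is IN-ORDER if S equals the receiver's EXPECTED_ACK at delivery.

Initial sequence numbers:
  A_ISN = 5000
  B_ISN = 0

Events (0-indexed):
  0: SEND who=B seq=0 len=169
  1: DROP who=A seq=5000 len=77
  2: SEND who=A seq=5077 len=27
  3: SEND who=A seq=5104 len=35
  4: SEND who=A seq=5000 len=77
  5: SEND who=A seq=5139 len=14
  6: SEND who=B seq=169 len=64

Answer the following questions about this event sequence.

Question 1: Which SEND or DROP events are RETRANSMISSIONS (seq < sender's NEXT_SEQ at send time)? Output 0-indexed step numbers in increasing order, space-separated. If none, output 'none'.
Step 0: SEND seq=0 -> fresh
Step 1: DROP seq=5000 -> fresh
Step 2: SEND seq=5077 -> fresh
Step 3: SEND seq=5104 -> fresh
Step 4: SEND seq=5000 -> retransmit
Step 5: SEND seq=5139 -> fresh
Step 6: SEND seq=169 -> fresh

Answer: 4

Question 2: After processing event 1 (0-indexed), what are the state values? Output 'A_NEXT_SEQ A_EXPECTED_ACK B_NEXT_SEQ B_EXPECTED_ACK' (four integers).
After event 0: A_seq=5000 A_ack=169 B_seq=169 B_ack=5000
After event 1: A_seq=5077 A_ack=169 B_seq=169 B_ack=5000

5077 169 169 5000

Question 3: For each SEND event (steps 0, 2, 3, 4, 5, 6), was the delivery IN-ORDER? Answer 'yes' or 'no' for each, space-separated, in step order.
Step 0: SEND seq=0 -> in-order
Step 2: SEND seq=5077 -> out-of-order
Step 3: SEND seq=5104 -> out-of-order
Step 4: SEND seq=5000 -> in-order
Step 5: SEND seq=5139 -> in-order
Step 6: SEND seq=169 -> in-order

Answer: yes no no yes yes yes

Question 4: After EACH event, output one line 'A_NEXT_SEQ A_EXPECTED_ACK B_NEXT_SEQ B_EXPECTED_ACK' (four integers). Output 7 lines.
5000 169 169 5000
5077 169 169 5000
5104 169 169 5000
5139 169 169 5000
5139 169 169 5139
5153 169 169 5153
5153 233 233 5153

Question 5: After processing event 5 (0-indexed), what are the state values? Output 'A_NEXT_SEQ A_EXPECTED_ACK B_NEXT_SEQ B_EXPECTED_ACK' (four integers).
After event 0: A_seq=5000 A_ack=169 B_seq=169 B_ack=5000
After event 1: A_seq=5077 A_ack=169 B_seq=169 B_ack=5000
After event 2: A_seq=5104 A_ack=169 B_seq=169 B_ack=5000
After event 3: A_seq=5139 A_ack=169 B_seq=169 B_ack=5000
After event 4: A_seq=5139 A_ack=169 B_seq=169 B_ack=5139
After event 5: A_seq=5153 A_ack=169 B_seq=169 B_ack=5153

5153 169 169 5153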